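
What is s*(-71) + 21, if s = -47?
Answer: 3358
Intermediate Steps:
s*(-71) + 21 = -47*(-71) + 21 = 3337 + 21 = 3358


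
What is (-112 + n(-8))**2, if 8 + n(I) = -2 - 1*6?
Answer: 16384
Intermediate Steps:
n(I) = -16 (n(I) = -8 + (-2 - 1*6) = -8 + (-2 - 6) = -8 - 8 = -16)
(-112 + n(-8))**2 = (-112 - 16)**2 = (-128)**2 = 16384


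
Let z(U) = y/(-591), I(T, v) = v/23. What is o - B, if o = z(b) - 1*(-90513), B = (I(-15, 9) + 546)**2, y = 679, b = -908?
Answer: -65038793383/312639 ≈ -2.0803e+5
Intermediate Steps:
I(T, v) = v/23 (I(T, v) = v*(1/23) = v/23)
z(U) = -679/591 (z(U) = 679/(-591) = 679*(-1/591) = -679/591)
B = 157929489/529 (B = ((1/23)*9 + 546)**2 = (9/23 + 546)**2 = (12567/23)**2 = 157929489/529 ≈ 2.9854e+5)
o = 53492504/591 (o = -679/591 - 1*(-90513) = -679/591 + 90513 = 53492504/591 ≈ 90512.)
o - B = 53492504/591 - 1*157929489/529 = 53492504/591 - 157929489/529 = -65038793383/312639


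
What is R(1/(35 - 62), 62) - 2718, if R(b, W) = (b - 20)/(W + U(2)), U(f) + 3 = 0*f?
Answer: -4330315/1593 ≈ -2718.3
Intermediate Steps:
U(f) = -3 (U(f) = -3 + 0*f = -3 + 0 = -3)
R(b, W) = (-20 + b)/(-3 + W) (R(b, W) = (b - 20)/(W - 3) = (-20 + b)/(-3 + W))
R(1/(35 - 62), 62) - 2718 = (-20 + 1/(35 - 62))/(-3 + 62) - 2718 = (-20 + 1/(-27))/59 - 2718 = (-20 - 1/27)/59 - 2718 = (1/59)*(-541/27) - 2718 = -541/1593 - 2718 = -4330315/1593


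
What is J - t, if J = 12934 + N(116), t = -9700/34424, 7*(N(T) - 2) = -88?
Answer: 778550159/60242 ≈ 12924.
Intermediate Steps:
N(T) = -74/7 (N(T) = 2 + (⅐)*(-88) = 2 - 88/7 = -74/7)
t = -2425/8606 (t = -9700*1/34424 = -2425/8606 ≈ -0.28178)
J = 90464/7 (J = 12934 - 74/7 = 90464/7 ≈ 12923.)
J - t = 90464/7 - 1*(-2425/8606) = 90464/7 + 2425/8606 = 778550159/60242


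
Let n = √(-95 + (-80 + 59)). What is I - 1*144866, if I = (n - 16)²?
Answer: -144726 - 64*I*√29 ≈ -1.4473e+5 - 344.65*I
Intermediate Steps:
n = 2*I*√29 (n = √(-95 - 21) = √(-116) = 2*I*√29 ≈ 10.77*I)
I = (-16 + 2*I*√29)² (I = (2*I*√29 - 16)² = (-16 + 2*I*√29)² ≈ 140.0 - 344.65*I)
I - 1*144866 = (140 - 64*I*√29) - 1*144866 = (140 - 64*I*√29) - 144866 = -144726 - 64*I*√29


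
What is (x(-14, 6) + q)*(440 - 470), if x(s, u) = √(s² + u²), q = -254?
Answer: 7620 - 60*√58 ≈ 7163.1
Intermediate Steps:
(x(-14, 6) + q)*(440 - 470) = (√((-14)² + 6²) - 254)*(440 - 470) = (√(196 + 36) - 254)*(-30) = (√232 - 254)*(-30) = (2*√58 - 254)*(-30) = (-254 + 2*√58)*(-30) = 7620 - 60*√58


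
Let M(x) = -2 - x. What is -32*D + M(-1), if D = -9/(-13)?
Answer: -301/13 ≈ -23.154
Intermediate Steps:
D = 9/13 (D = -9*(-1/13) = 9/13 ≈ 0.69231)
-32*D + M(-1) = -32*9/13 + (-2 - 1*(-1)) = -288/13 + (-2 + 1) = -288/13 - 1 = -301/13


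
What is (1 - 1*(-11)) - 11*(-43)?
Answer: 485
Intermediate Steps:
(1 - 1*(-11)) - 11*(-43) = (1 + 11) + 473 = 12 + 473 = 485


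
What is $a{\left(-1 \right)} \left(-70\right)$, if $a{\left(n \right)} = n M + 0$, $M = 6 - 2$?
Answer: $280$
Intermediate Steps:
$M = 4$
$a{\left(n \right)} = 4 n$ ($a{\left(n \right)} = n 4 + 0 = 4 n + 0 = 4 n$)
$a{\left(-1 \right)} \left(-70\right) = 4 \left(-1\right) \left(-70\right) = \left(-4\right) \left(-70\right) = 280$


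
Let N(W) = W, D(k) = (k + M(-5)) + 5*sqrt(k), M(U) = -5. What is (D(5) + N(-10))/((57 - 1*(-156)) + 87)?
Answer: -1/30 + sqrt(5)/60 ≈ 0.0039345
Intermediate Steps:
D(k) = -5 + k + 5*sqrt(k) (D(k) = (k - 5) + 5*sqrt(k) = (-5 + k) + 5*sqrt(k) = -5 + k + 5*sqrt(k))
(D(5) + N(-10))/((57 - 1*(-156)) + 87) = ((-5 + 5 + 5*sqrt(5)) - 10)/((57 - 1*(-156)) + 87) = (5*sqrt(5) - 10)/((57 + 156) + 87) = (-10 + 5*sqrt(5))/(213 + 87) = (-10 + 5*sqrt(5))/300 = (-10 + 5*sqrt(5))*(1/300) = -1/30 + sqrt(5)/60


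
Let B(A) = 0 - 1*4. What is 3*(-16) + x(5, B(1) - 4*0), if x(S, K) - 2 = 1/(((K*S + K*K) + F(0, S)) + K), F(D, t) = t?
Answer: -139/3 ≈ -46.333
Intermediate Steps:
B(A) = -4 (B(A) = 0 - 4 = -4)
x(S, K) = 2 + 1/(K + S + K² + K*S) (x(S, K) = 2 + 1/(((K*S + K*K) + S) + K) = 2 + 1/(((K*S + K²) + S) + K) = 2 + 1/(((K² + K*S) + S) + K) = 2 + 1/((S + K² + K*S) + K) = 2 + 1/(K + S + K² + K*S))
3*(-16) + x(5, B(1) - 4*0) = 3*(-16) + (1 + 2*(-4 - 4*0) + 2*5 + 2*(-4 - 4*0)² + 2*(-4 - 4*0)*5)/((-4 - 4*0) + 5 + (-4 - 4*0)² + (-4 - 4*0)*5) = -48 + (1 + 2*(-4 + 0) + 10 + 2*(-4 + 0)² + 2*(-4 + 0)*5)/((-4 + 0) + 5 + (-4 + 0)² + (-4 + 0)*5) = -48 + (1 + 2*(-4) + 10 + 2*(-4)² + 2*(-4)*5)/(-4 + 5 + (-4)² - 4*5) = -48 + (1 - 8 + 10 + 2*16 - 40)/(-4 + 5 + 16 - 20) = -48 + (1 - 8 + 10 + 32 - 40)/(-3) = -48 - ⅓*(-5) = -48 + 5/3 = -139/3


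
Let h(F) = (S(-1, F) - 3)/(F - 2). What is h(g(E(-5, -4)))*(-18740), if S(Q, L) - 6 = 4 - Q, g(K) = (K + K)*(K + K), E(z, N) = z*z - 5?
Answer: -74960/799 ≈ -93.817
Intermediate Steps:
E(z, N) = -5 + z**2 (E(z, N) = z**2 - 5 = -5 + z**2)
g(K) = 4*K**2 (g(K) = (2*K)*(2*K) = 4*K**2)
S(Q, L) = 10 - Q (S(Q, L) = 6 + (4 - Q) = 10 - Q)
h(F) = 8/(-2 + F) (h(F) = ((10 - 1*(-1)) - 3)/(F - 2) = ((10 + 1) - 3)/(-2 + F) = (11 - 3)/(-2 + F) = 8/(-2 + F))
h(g(E(-5, -4)))*(-18740) = (8/(-2 + 4*(-5 + (-5)**2)**2))*(-18740) = (8/(-2 + 4*(-5 + 25)**2))*(-18740) = (8/(-2 + 4*20**2))*(-18740) = (8/(-2 + 4*400))*(-18740) = (8/(-2 + 1600))*(-18740) = (8/1598)*(-18740) = (8*(1/1598))*(-18740) = (4/799)*(-18740) = -74960/799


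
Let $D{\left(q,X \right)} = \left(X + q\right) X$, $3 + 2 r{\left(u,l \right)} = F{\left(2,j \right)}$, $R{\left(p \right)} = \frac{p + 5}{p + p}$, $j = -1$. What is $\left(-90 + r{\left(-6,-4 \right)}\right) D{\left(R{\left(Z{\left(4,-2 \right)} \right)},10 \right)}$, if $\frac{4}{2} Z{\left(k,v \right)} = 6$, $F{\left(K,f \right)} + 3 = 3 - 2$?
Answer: $- \frac{31450}{3} \approx -10483.0$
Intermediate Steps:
$F{\left(K,f \right)} = -2$ ($F{\left(K,f \right)} = -3 + \left(3 - 2\right) = -3 + 1 = -2$)
$Z{\left(k,v \right)} = 3$ ($Z{\left(k,v \right)} = \frac{1}{2} \cdot 6 = 3$)
$R{\left(p \right)} = \frac{5 + p}{2 p}$
$r{\left(u,l \right)} = - \frac{5}{2}$ ($r{\left(u,l \right)} = - \frac{3}{2} + \frac{1}{2} \left(-2\right) = - \frac{3}{2} - 1 = - \frac{5}{2}$)
$D{\left(q,X \right)} = X \left(X + q\right)$
$\left(-90 + r{\left(-6,-4 \right)}\right) D{\left(R{\left(Z{\left(4,-2 \right)} \right)},10 \right)} = \left(-90 - \frac{5}{2}\right) 10 \left(10 + \frac{5 + 3}{2 \cdot 3}\right) = - \frac{185 \cdot 10 \left(10 + \frac{1}{2} \cdot \frac{1}{3} \cdot 8\right)}{2} = - \frac{185 \cdot 10 \left(10 + \frac{4}{3}\right)}{2} = - \frac{185 \cdot 10 \cdot \frac{34}{3}}{2} = \left(- \frac{185}{2}\right) \frac{340}{3} = - \frac{31450}{3}$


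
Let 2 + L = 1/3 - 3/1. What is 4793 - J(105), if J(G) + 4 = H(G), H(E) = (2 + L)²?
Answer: 43109/9 ≈ 4789.9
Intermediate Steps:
L = -14/3 (L = -2 + (1/3 - 3/1) = -2 + (1*(⅓) - 3*1) = -2 + (⅓ - 3) = -2 - 8/3 = -14/3 ≈ -4.6667)
H(E) = 64/9 (H(E) = (2 - 14/3)² = (-8/3)² = 64/9)
J(G) = 28/9 (J(G) = -4 + 64/9 = 28/9)
4793 - J(105) = 4793 - 1*28/9 = 4793 - 28/9 = 43109/9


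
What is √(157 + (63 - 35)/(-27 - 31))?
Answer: √131631/29 ≈ 12.511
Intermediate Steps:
√(157 + (63 - 35)/(-27 - 31)) = √(157 + 28/(-58)) = √(157 + 28*(-1/58)) = √(157 - 14/29) = √(4539/29) = √131631/29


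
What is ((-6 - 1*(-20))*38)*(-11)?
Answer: -5852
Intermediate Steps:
((-6 - 1*(-20))*38)*(-11) = ((-6 + 20)*38)*(-11) = (14*38)*(-11) = 532*(-11) = -5852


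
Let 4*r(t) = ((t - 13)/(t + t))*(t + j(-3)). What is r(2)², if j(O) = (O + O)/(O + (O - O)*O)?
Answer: 121/16 ≈ 7.5625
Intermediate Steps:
j(O) = 2 (j(O) = (2*O)/(O + 0*O) = (2*O)/(O + 0) = (2*O)/O = 2)
r(t) = (-13 + t)*(2 + t)/(8*t) (r(t) = (((t - 13)/(t + t))*(t + 2))/4 = (((-13 + t)/((2*t)))*(2 + t))/4 = (((-13 + t)*(1/(2*t)))*(2 + t))/4 = (((-13 + t)/(2*t))*(2 + t))/4 = ((-13 + t)*(2 + t)/(2*t))/4 = (-13 + t)*(2 + t)/(8*t))
r(2)² = ((⅛)*(-26 + 2*(-11 + 2))/2)² = ((⅛)*(½)*(-26 + 2*(-9)))² = ((⅛)*(½)*(-26 - 18))² = ((⅛)*(½)*(-44))² = (-11/4)² = 121/16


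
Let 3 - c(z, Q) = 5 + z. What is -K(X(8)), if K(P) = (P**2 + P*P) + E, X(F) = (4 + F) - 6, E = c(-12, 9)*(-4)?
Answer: -32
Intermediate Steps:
c(z, Q) = -2 - z (c(z, Q) = 3 - (5 + z) = 3 + (-5 - z) = -2 - z)
E = -40 (E = (-2 - 1*(-12))*(-4) = (-2 + 12)*(-4) = 10*(-4) = -40)
X(F) = -2 + F
K(P) = -40 + 2*P**2 (K(P) = (P**2 + P*P) - 40 = (P**2 + P**2) - 40 = 2*P**2 - 40 = -40 + 2*P**2)
-K(X(8)) = -(-40 + 2*(-2 + 8)**2) = -(-40 + 2*6**2) = -(-40 + 2*36) = -(-40 + 72) = -1*32 = -32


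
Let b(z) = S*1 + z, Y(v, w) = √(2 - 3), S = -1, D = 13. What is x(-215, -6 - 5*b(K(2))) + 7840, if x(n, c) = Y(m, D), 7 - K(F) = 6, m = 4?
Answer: 7840 + I ≈ 7840.0 + 1.0*I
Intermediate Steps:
K(F) = 1 (K(F) = 7 - 1*6 = 7 - 6 = 1)
Y(v, w) = I (Y(v, w) = √(-1) = I)
b(z) = -1 + z (b(z) = -1*1 + z = -1 + z)
x(n, c) = I
x(-215, -6 - 5*b(K(2))) + 7840 = I + 7840 = 7840 + I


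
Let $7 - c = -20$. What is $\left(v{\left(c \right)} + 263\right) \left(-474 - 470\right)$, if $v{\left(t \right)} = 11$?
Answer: $-258656$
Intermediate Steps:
$c = 27$ ($c = 7 - -20 = 7 + 20 = 27$)
$\left(v{\left(c \right)} + 263\right) \left(-474 - 470\right) = \left(11 + 263\right) \left(-474 - 470\right) = 274 \left(-944\right) = -258656$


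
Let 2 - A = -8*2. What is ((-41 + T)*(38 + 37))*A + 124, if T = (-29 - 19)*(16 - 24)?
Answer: 463174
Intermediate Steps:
T = 384 (T = -48*(-8) = 384)
A = 18 (A = 2 - (-8)*2 = 2 - 1*(-16) = 2 + 16 = 18)
((-41 + T)*(38 + 37))*A + 124 = ((-41 + 384)*(38 + 37))*18 + 124 = (343*75)*18 + 124 = 25725*18 + 124 = 463050 + 124 = 463174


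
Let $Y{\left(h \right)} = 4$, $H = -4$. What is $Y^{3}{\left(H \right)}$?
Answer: $64$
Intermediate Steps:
$Y^{3}{\left(H \right)} = 4^{3} = 64$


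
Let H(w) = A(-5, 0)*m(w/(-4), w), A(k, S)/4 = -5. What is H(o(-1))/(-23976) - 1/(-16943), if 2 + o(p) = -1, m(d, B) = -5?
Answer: -417581/101556342 ≈ -0.0041118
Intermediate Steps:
A(k, S) = -20 (A(k, S) = 4*(-5) = -20)
o(p) = -3 (o(p) = -2 - 1 = -3)
H(w) = 100 (H(w) = -20*(-5) = 100)
H(o(-1))/(-23976) - 1/(-16943) = 100/(-23976) - 1/(-16943) = 100*(-1/23976) - 1*(-1/16943) = -25/5994 + 1/16943 = -417581/101556342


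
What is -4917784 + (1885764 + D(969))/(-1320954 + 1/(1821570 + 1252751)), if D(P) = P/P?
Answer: -19971306721678432237/4061036622233 ≈ -4.9178e+6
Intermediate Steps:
D(P) = 1
-4917784 + (1885764 + D(969))/(-1320954 + 1/(1821570 + 1252751)) = -4917784 + (1885764 + 1)/(-1320954 + 1/(1821570 + 1252751)) = -4917784 + 1885765/(-1320954 + 1/3074321) = -4917784 + 1885765/(-4061036622233/3074321) = -4917784 + 1885765*(-3074321/4061036622233) = -4917784 - 5797446940565/4061036622233 = -19971306721678432237/4061036622233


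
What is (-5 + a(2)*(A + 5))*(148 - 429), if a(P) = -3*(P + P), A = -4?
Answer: 4777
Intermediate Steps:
a(P) = -6*P
(-5 + a(2)*(A + 5))*(148 - 429) = (-5 + (-6*2)*(-4 + 5))*(148 - 429) = (-5 - 12*1)*(-281) = (-5 - 12)*(-281) = -17*(-281) = 4777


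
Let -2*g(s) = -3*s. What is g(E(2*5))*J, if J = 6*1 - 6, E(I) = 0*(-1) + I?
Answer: 0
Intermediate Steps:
E(I) = I (E(I) = 0 + I = I)
J = 0 (J = 6 - 6 = 0)
g(s) = 3*s/2 (g(s) = -(-3)*s/2 = 3*s/2)
g(E(2*5))*J = (3*(2*5)/2)*0 = ((3/2)*10)*0 = 15*0 = 0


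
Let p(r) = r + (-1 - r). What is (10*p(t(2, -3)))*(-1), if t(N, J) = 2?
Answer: 10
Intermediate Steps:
p(r) = -1
(10*p(t(2, -3)))*(-1) = (10*(-1))*(-1) = -10*(-1) = 10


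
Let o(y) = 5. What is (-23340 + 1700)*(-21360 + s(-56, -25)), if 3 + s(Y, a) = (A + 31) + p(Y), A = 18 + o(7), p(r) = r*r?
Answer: 393263720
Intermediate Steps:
p(r) = r²
A = 23 (A = 18 + 5 = 23)
s(Y, a) = 51 + Y² (s(Y, a) = -3 + ((23 + 31) + Y²) = -3 + (54 + Y²) = 51 + Y²)
(-23340 + 1700)*(-21360 + s(-56, -25)) = (-23340 + 1700)*(-21360 + (51 + (-56)²)) = -21640*(-21360 + (51 + 3136)) = -21640*(-21360 + 3187) = -21640*(-18173) = 393263720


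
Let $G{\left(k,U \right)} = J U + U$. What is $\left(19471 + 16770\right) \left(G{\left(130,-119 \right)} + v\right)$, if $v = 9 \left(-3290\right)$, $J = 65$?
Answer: $-1357732824$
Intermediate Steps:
$G{\left(k,U \right)} = 66 U$ ($G{\left(k,U \right)} = 65 U + U = 66 U$)
$v = -29610$
$\left(19471 + 16770\right) \left(G{\left(130,-119 \right)} + v\right) = \left(19471 + 16770\right) \left(66 \left(-119\right) - 29610\right) = 36241 \left(-7854 - 29610\right) = 36241 \left(-37464\right) = -1357732824$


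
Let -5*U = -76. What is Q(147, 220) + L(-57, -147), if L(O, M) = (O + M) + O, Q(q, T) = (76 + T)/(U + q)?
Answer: -210191/811 ≈ -259.18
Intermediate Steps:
U = 76/5 (U = -1/5*(-76) = 76/5 ≈ 15.200)
Q(q, T) = (76 + T)/(76/5 + q)
L(O, M) = M + 2*O (L(O, M) = (M + O) + O = M + 2*O)
Q(147, 220) + L(-57, -147) = 5*(76 + 220)/(76 + 5*147) + (-147 + 2*(-57)) = 5*296/(76 + 735) + (-147 - 114) = 5*296/811 - 261 = 5*(1/811)*296 - 261 = 1480/811 - 261 = -210191/811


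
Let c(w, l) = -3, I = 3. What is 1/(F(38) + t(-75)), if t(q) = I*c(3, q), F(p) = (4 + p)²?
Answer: 1/1755 ≈ 0.00056980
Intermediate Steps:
t(q) = -9 (t(q) = 3*(-3) = -9)
1/(F(38) + t(-75)) = 1/((4 + 38)² - 9) = 1/(42² - 9) = 1/(1764 - 9) = 1/1755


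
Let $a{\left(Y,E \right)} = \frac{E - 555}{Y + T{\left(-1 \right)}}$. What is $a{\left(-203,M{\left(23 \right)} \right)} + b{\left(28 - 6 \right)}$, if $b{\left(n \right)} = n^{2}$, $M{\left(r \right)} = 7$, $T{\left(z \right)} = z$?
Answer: $\frac{24821}{51} \approx 486.69$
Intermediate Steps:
$a{\left(Y,E \right)} = \frac{-555 + E}{-1 + Y}$ ($a{\left(Y,E \right)} = \frac{E - 555}{Y - 1} = \frac{-555 + E}{-1 + Y}$)
$a{\left(-203,M{\left(23 \right)} \right)} + b{\left(28 - 6 \right)} = \frac{-555 + 7}{-1 - 203} + \left(28 - 6\right)^{2} = \frac{1}{-204} \left(-548\right) + 22^{2} = \left(- \frac{1}{204}\right) \left(-548\right) + 484 = \frac{137}{51} + 484 = \frac{24821}{51}$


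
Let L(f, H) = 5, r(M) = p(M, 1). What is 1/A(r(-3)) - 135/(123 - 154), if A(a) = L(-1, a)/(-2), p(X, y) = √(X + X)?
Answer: 613/155 ≈ 3.9548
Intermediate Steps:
p(X, y) = √2*√X (p(X, y) = √(2*X) = √2*√X)
r(M) = √2*√M
A(a) = -5/2 (A(a) = 5/(-2) = 5*(-½) = -5/2)
1/A(r(-3)) - 135/(123 - 154) = 1/(-5/2) - 135/(123 - 154) = -⅖ - 135/(-31) = -⅖ - 135*(-1/31) = -⅖ + 135/31 = 613/155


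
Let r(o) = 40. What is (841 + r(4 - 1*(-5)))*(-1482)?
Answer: -1305642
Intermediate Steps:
(841 + r(4 - 1*(-5)))*(-1482) = (841 + 40)*(-1482) = 881*(-1482) = -1305642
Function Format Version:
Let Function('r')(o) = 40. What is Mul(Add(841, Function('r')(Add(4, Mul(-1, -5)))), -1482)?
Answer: -1305642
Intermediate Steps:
Mul(Add(841, Function('r')(Add(4, Mul(-1, -5)))), -1482) = Mul(Add(841, 40), -1482) = Mul(881, -1482) = -1305642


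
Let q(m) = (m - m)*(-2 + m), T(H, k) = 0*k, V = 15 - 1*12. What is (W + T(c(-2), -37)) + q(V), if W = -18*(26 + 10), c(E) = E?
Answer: -648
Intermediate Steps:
V = 3 (V = 15 - 12 = 3)
W = -648 (W = -18*36 = -648)
T(H, k) = 0
q(m) = 0 (q(m) = 0*(-2 + m) = 0)
(W + T(c(-2), -37)) + q(V) = (-648 + 0) + 0 = -648 + 0 = -648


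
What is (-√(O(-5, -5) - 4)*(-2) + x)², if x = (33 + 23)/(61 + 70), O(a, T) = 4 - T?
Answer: 346356/17161 + 224*√5/131 ≈ 24.006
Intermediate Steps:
x = 56/131 ≈ 0.42748
(-√(O(-5, -5) - 4)*(-2) + x)² = (-√((4 - 1*(-5)) - 4)*(-2) + 56/131)² = (-√((4 + 5) - 4)*(-2) + 56/131)² = (-√(9 - 4)*(-2) + 56/131)² = (-√5*(-2) + 56/131)² = (2*√5 + 56/131)² = (56/131 + 2*√5)²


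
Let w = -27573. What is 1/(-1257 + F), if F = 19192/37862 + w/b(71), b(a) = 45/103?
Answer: -283965/18278266628 ≈ -1.5536e-5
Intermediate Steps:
b(a) = 45/103 (b(a) = 45*(1/103) = 45/103)
F = -17921322623/283965 (F = 19192/37862 - 27573/45/103 = 19192*(1/37862) - 27573*103/45 = 9596/18931 - 946673/15 = -17921322623/283965 ≈ -63111.)
1/(-1257 + F) = 1/(-1257 - 17921322623/283965) = 1/(-18278266628/283965) = -283965/18278266628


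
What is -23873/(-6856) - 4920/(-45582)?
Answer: 186985101/52085032 ≈ 3.5900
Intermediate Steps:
-23873/(-6856) - 4920/(-45582) = -23873*(-1/6856) - 4920*(-1/45582) = 23873/6856 + 820/7597 = 186985101/52085032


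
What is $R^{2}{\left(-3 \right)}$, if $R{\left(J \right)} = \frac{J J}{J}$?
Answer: $9$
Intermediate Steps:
$R{\left(J \right)} = J$ ($R{\left(J \right)} = \frac{J^{2}}{J} = J$)
$R^{2}{\left(-3 \right)} = \left(-3\right)^{2} = 9$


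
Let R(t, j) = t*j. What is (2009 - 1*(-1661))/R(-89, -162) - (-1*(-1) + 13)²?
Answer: -1411129/7209 ≈ -195.75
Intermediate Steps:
R(t, j) = j*t
(2009 - 1*(-1661))/R(-89, -162) - (-1*(-1) + 13)² = (2009 - 1*(-1661))/((-162*(-89))) - (-1*(-1) + 13)² = (2009 + 1661)/14418 - (1 + 13)² = 3670*(1/14418) - 1*14² = 1835/7209 - 1*196 = 1835/7209 - 196 = -1411129/7209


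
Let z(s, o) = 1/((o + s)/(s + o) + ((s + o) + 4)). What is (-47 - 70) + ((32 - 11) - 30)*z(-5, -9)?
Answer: -116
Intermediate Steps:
z(s, o) = 1/(5 + o + s) (z(s, o) = 1/((o + s)/(o + s) + ((o + s) + 4)) = 1/(1 + (4 + o + s)) = 1/(5 + o + s))
(-47 - 70) + ((32 - 11) - 30)*z(-5, -9) = (-47 - 70) + ((32 - 11) - 30)/(5 - 9 - 5) = -117 + (21 - 30)/(-9) = -117 - 9*(-⅑) = -117 + 1 = -116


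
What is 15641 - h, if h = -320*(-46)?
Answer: 921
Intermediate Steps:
h = 14720
15641 - h = 15641 - 1*14720 = 15641 - 14720 = 921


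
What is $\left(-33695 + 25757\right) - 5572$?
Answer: $-13510$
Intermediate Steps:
$\left(-33695 + 25757\right) - 5572 = -7938 - 5572 = -13510$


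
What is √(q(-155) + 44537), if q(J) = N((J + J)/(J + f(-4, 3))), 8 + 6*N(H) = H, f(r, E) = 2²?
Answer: 2*√2284797459/453 ≈ 211.04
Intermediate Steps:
f(r, E) = 4
N(H) = -4/3 + H/6
q(J) = -4/3 + J/(3*(4 + J)) (q(J) = -4/3 + ((J + J)/(J + 4))/6 = -4/3 + ((2*J)/(4 + J))/6 = -4/3 + (2*J/(4 + J))/6 = -4/3 + J/(3*(4 + J)))
√(q(-155) + 44537) = √((-16/3 - 1*(-155))/(4 - 155) + 44537) = √((-16/3 + 155)/(-151) + 44537) = √(-1/151*449/3 + 44537) = √(-449/453 + 44537) = √(20174812/453) = 2*√2284797459/453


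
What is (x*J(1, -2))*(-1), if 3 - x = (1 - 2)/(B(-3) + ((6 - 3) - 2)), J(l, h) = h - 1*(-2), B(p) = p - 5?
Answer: 0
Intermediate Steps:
B(p) = -5 + p
J(l, h) = 2 + h (J(l, h) = h + 2 = 2 + h)
x = 20/7 (x = 3 - (1 - 2)/((-5 - 3) + ((6 - 3) - 2)) = 3 - (-1)/(-8 + (3 - 2)) = 3 - (-1)/(-8 + 1) = 3 - (-1)/(-7) = 3 - (-1)*(-1)/7 = 3 - 1*1/7 = 3 - 1/7 = 20/7 ≈ 2.8571)
(x*J(1, -2))*(-1) = (20*(2 - 2)/7)*(-1) = ((20/7)*0)*(-1) = 0*(-1) = 0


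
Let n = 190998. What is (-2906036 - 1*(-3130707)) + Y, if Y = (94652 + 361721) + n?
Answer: 872042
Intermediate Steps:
Y = 647371 (Y = (94652 + 361721) + 190998 = 456373 + 190998 = 647371)
(-2906036 - 1*(-3130707)) + Y = (-2906036 - 1*(-3130707)) + 647371 = (-2906036 + 3130707) + 647371 = 224671 + 647371 = 872042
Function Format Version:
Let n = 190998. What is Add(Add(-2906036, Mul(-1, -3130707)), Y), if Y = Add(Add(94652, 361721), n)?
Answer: 872042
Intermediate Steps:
Y = 647371 (Y = Add(Add(94652, 361721), 190998) = Add(456373, 190998) = 647371)
Add(Add(-2906036, Mul(-1, -3130707)), Y) = Add(Add(-2906036, Mul(-1, -3130707)), 647371) = Add(Add(-2906036, 3130707), 647371) = Add(224671, 647371) = 872042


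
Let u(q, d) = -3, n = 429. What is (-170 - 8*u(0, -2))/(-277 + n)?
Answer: -73/76 ≈ -0.96053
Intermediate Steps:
(-170 - 8*u(0, -2))/(-277 + n) = (-170 - 8*(-3))/(-277 + 429) = (-170 + 24)/152 = -146*1/152 = -73/76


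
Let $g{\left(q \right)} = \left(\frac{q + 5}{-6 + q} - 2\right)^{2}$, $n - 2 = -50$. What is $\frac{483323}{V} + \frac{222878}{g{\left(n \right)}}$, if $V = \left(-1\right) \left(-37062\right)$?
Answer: $\frac{24089089775051}{156586950} \approx 1.5384 \cdot 10^{5}$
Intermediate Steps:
$V = 37062$
$n = -48$ ($n = 2 - 50 = -48$)
$g{\left(q \right)} = \left(-2 + \frac{5 + q}{-6 + q}\right)^{2}$ ($g{\left(q \right)} = \left(\frac{5 + q}{-6 + q} - 2\right)^{2} = \left(-2 + \frac{5 + q}{-6 + q}\right)^{2}$)
$\frac{483323}{V} + \frac{222878}{g{\left(n \right)}} = \frac{483323}{37062} + \frac{222878}{\left(-17 - 48\right)^{2} \frac{1}{\left(-6 - 48\right)^{2}}} = 483323 \cdot \frac{1}{37062} + \frac{222878}{\left(-65\right)^{2} \cdot \frac{1}{2916}} = \frac{483323}{37062} + \frac{222878}{4225 \cdot \frac{1}{2916}} = \frac{483323}{37062} + \frac{222878}{\frac{4225}{2916}} = \frac{483323}{37062} + 222878 \cdot \frac{2916}{4225} = \frac{483323}{37062} + \frac{649912248}{4225} = \frac{24089089775051}{156586950}$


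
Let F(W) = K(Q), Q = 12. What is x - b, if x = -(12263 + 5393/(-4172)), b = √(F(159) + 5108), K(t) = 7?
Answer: -51155843/4172 - √5115 ≈ -12333.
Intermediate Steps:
F(W) = 7
b = √5115 (b = √(7 + 5108) = √5115 ≈ 71.519)
x = -51155843/4172 (x = -(12263 + 5393*(-1/4172)) = -(12263 - 5393/4172) = -1*51155843/4172 = -51155843/4172 ≈ -12262.)
x - b = -51155843/4172 - √5115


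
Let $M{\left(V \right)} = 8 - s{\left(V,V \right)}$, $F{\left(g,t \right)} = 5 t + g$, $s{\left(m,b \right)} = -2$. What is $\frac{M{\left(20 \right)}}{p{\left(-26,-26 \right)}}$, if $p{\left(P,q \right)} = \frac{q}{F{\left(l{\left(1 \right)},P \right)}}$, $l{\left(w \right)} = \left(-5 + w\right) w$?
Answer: $\frac{670}{13} \approx 51.538$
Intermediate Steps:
$l{\left(w \right)} = w \left(-5 + w\right)$
$F{\left(g,t \right)} = g + 5 t$
$M{\left(V \right)} = 10$ ($M{\left(V \right)} = 8 - -2 = 8 + 2 = 10$)
$p{\left(P,q \right)} = \frac{q}{-4 + 5 P}$ ($p{\left(P,q \right)} = \frac{q}{1 \left(-5 + 1\right) + 5 P} = \frac{q}{1 \left(-4\right) + 5 P} = \frac{q}{-4 + 5 P}$)
$\frac{M{\left(20 \right)}}{p{\left(-26,-26 \right)}} = \frac{10}{\left(-26\right) \frac{1}{-4 + 5 \left(-26\right)}} = \frac{10}{\left(-26\right) \frac{1}{-4 - 130}} = \frac{10}{\left(-26\right) \frac{1}{-134}} = \frac{10}{\left(-26\right) \left(- \frac{1}{134}\right)} = \frac{10}{\frac{13}{67}} = 10 \cdot \frac{67}{13} = \frac{670}{13}$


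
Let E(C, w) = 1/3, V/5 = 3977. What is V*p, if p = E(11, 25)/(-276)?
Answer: -19885/828 ≈ -24.016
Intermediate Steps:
V = 19885 (V = 5*3977 = 19885)
E(C, w) = ⅓
p = -1/828 (p = (⅓)/(-276) = (⅓)*(-1/276) = -1/828 ≈ -0.0012077)
V*p = 19885*(-1/828) = -19885/828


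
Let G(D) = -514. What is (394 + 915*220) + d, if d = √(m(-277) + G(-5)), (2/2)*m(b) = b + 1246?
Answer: 201694 + √455 ≈ 2.0172e+5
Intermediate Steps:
m(b) = 1246 + b (m(b) = b + 1246 = 1246 + b)
d = √455 (d = √((1246 - 277) - 514) = √(969 - 514) = √455 ≈ 21.331)
(394 + 915*220) + d = (394 + 915*220) + √455 = (394 + 201300) + √455 = 201694 + √455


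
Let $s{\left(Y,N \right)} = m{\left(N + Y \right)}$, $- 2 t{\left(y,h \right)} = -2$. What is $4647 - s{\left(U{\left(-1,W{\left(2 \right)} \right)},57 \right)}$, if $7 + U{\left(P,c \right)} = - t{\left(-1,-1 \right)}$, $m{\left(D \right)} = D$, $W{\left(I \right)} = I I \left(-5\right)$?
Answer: $4598$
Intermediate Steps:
$W{\left(I \right)} = - 5 I^{2}$ ($W{\left(I \right)} = I^{2} \left(-5\right) = - 5 I^{2}$)
$t{\left(y,h \right)} = 1$ ($t{\left(y,h \right)} = \left(- \frac{1}{2}\right) \left(-2\right) = 1$)
$U{\left(P,c \right)} = -8$ ($U{\left(P,c \right)} = -7 - 1 = -8$)
$s{\left(Y,N \right)} = N + Y$
$4647 - s{\left(U{\left(-1,W{\left(2 \right)} \right)},57 \right)} = 4647 - \left(57 - 8\right) = 4647 - 49 = 4598$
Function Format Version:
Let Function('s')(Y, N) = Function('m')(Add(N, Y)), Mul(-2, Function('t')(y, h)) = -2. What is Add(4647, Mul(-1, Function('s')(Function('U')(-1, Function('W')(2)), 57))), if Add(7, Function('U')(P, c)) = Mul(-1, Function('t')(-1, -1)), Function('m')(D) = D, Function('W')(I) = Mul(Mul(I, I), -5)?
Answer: 4598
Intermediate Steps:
Function('W')(I) = Mul(-5, Pow(I, 2)) (Function('W')(I) = Mul(Pow(I, 2), -5) = Mul(-5, Pow(I, 2)))
Function('t')(y, h) = 1 (Function('t')(y, h) = Mul(Rational(-1, 2), -2) = 1)
Function('U')(P, c) = -8 (Function('U')(P, c) = Add(-7, Mul(-1, 1)) = Add(-7, -1) = -8)
Function('s')(Y, N) = Add(N, Y)
Add(4647, Mul(-1, Function('s')(Function('U')(-1, Function('W')(2)), 57))) = Add(4647, Mul(-1, Add(57, -8))) = Add(4647, Mul(-1, 49)) = Add(4647, -49) = 4598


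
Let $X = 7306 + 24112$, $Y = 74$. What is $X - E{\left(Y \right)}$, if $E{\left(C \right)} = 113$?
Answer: $31305$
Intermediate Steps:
$X = 31418$
$X - E{\left(Y \right)} = 31418 - 113 = 31305$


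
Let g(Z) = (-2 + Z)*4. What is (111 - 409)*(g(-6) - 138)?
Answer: 50660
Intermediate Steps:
g(Z) = -8 + 4*Z
(111 - 409)*(g(-6) - 138) = (111 - 409)*((-8 + 4*(-6)) - 138) = -298*((-8 - 24) - 138) = -298*(-32 - 138) = -298*(-170) = 50660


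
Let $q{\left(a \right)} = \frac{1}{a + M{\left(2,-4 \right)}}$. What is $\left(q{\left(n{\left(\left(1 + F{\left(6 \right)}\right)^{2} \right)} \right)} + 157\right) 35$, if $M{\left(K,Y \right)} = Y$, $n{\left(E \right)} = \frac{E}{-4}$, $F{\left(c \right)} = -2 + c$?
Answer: $\frac{225155}{41} \approx 5491.6$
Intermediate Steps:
$n{\left(E \right)} = - \frac{E}{4}$ ($n{\left(E \right)} = E \left(- \frac{1}{4}\right) = - \frac{E}{4}$)
$q{\left(a \right)} = \frac{1}{-4 + a}$ ($q{\left(a \right)} = \frac{1}{a - 4} = \frac{1}{-4 + a}$)
$\left(q{\left(n{\left(\left(1 + F{\left(6 \right)}\right)^{2} \right)} \right)} + 157\right) 35 = \left(\frac{1}{-4 - \frac{\left(1 + \left(-2 + 6\right)\right)^{2}}{4}} + 157\right) 35 = \left(\frac{1}{-4 - \frac{\left(1 + 4\right)^{2}}{4}} + 157\right) 35 = \left(\frac{1}{-4 - \frac{5^{2}}{4}} + 157\right) 35 = \left(\frac{1}{-4 - \frac{25}{4}} + 157\right) 35 = \left(\frac{1}{- \frac{41}{4}} + 157\right) 35 = \left(- \frac{4}{41} + 157\right) 35 = \frac{6433}{41} \cdot 35 = \frac{225155}{41}$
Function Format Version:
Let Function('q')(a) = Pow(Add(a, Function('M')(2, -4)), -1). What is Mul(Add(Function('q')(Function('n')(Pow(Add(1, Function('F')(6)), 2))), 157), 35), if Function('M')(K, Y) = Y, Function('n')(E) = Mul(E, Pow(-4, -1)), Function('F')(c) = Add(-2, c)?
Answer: Rational(225155, 41) ≈ 5491.6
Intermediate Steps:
Function('n')(E) = Mul(Rational(-1, 4), E) (Function('n')(E) = Mul(E, Rational(-1, 4)) = Mul(Rational(-1, 4), E))
Function('q')(a) = Pow(Add(-4, a), -1) (Function('q')(a) = Pow(Add(a, -4), -1) = Pow(Add(-4, a), -1))
Mul(Add(Function('q')(Function('n')(Pow(Add(1, Function('F')(6)), 2))), 157), 35) = Mul(Add(Pow(Add(-4, Mul(Rational(-1, 4), Pow(Add(1, Add(-2, 6)), 2))), -1), 157), 35) = Mul(Add(Pow(Add(-4, Mul(Rational(-1, 4), Pow(Add(1, 4), 2))), -1), 157), 35) = Mul(Add(Pow(Add(-4, Mul(Rational(-1, 4), Pow(5, 2))), -1), 157), 35) = Mul(Add(Pow(Add(-4, Mul(Rational(-1, 4), 25)), -1), 157), 35) = Mul(Add(Pow(Add(-4, Rational(-25, 4)), -1), 157), 35) = Mul(Add(Pow(Rational(-41, 4), -1), 157), 35) = Mul(Add(Rational(-4, 41), 157), 35) = Mul(Rational(6433, 41), 35) = Rational(225155, 41)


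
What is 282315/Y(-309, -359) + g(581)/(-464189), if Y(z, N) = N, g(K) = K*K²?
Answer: -201455653354/166643851 ≈ -1208.9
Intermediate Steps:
g(K) = K³
282315/Y(-309, -359) + g(581)/(-464189) = 282315/(-359) + 581³/(-464189) = 282315*(-1/359) + 196122941*(-1/464189) = -282315/359 - 196122941/464189 = -201455653354/166643851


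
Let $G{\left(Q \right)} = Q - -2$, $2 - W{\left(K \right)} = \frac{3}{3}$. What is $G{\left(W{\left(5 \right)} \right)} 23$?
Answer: $69$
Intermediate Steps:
$W{\left(K \right)} = 1$ ($W{\left(K \right)} = 2 - \frac{3}{3} = 2 - 3 \cdot \frac{1}{3} = 2 - 1 = 1$)
$G{\left(Q \right)} = 2 + Q$ ($G{\left(Q \right)} = Q + 2 = 2 + Q$)
$G{\left(W{\left(5 \right)} \right)} 23 = \left(2 + 1\right) 23 = 3 \cdot 23 = 69$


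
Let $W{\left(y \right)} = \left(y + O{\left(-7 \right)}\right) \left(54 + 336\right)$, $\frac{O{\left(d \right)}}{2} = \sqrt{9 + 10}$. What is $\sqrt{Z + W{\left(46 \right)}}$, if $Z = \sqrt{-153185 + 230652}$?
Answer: $\sqrt{17940 + \sqrt{77467} + 780 \sqrt{19}} \approx 147.03$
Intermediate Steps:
$Z = \sqrt{77467} \approx 278.33$
$O{\left(d \right)} = 2 \sqrt{19}$ ($O{\left(d \right)} = 2 \sqrt{9 + 10} = 2 \sqrt{19}$)
$W{\left(y \right)} = 390 y + 780 \sqrt{19}$ ($W{\left(y \right)} = \left(y + 2 \sqrt{19}\right) \left(54 + 336\right) = \left(y + 2 \sqrt{19}\right) 390 = 390 y + 780 \sqrt{19}$)
$\sqrt{Z + W{\left(46 \right)}} = \sqrt{\sqrt{77467} + \left(390 \cdot 46 + 780 \sqrt{19}\right)} = \sqrt{\sqrt{77467} + \left(17940 + 780 \sqrt{19}\right)} = \sqrt{17940 + \sqrt{77467} + 780 \sqrt{19}}$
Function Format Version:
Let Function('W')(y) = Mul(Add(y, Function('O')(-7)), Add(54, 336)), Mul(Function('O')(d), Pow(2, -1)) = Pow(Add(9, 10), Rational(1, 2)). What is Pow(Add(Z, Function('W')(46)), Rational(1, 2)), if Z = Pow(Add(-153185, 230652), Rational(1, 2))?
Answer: Pow(Add(17940, Pow(77467, Rational(1, 2)), Mul(780, Pow(19, Rational(1, 2)))), Rational(1, 2)) ≈ 147.03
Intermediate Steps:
Z = Pow(77467, Rational(1, 2)) ≈ 278.33
Function('O')(d) = Mul(2, Pow(19, Rational(1, 2))) (Function('O')(d) = Mul(2, Pow(Add(9, 10), Rational(1, 2))) = Mul(2, Pow(19, Rational(1, 2))))
Function('W')(y) = Add(Mul(390, y), Mul(780, Pow(19, Rational(1, 2)))) (Function('W')(y) = Mul(Add(y, Mul(2, Pow(19, Rational(1, 2)))), Add(54, 336)) = Mul(Add(y, Mul(2, Pow(19, Rational(1, 2)))), 390) = Add(Mul(390, y), Mul(780, Pow(19, Rational(1, 2)))))
Pow(Add(Z, Function('W')(46)), Rational(1, 2)) = Pow(Add(Pow(77467, Rational(1, 2)), Add(Mul(390, 46), Mul(780, Pow(19, Rational(1, 2))))), Rational(1, 2)) = Pow(Add(Pow(77467, Rational(1, 2)), Add(17940, Mul(780, Pow(19, Rational(1, 2))))), Rational(1, 2)) = Pow(Add(17940, Pow(77467, Rational(1, 2)), Mul(780, Pow(19, Rational(1, 2)))), Rational(1, 2))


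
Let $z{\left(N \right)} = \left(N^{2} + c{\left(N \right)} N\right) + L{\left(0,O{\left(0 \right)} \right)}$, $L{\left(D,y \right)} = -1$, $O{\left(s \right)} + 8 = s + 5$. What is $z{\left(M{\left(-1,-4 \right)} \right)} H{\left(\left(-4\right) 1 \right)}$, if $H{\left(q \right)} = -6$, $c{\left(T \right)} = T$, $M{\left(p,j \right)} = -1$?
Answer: $-6$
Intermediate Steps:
$O{\left(s \right)} = -3 + s$ ($O{\left(s \right)} = -8 + \left(s + 5\right) = -8 + \left(5 + s\right) = -3 + s$)
$z{\left(N \right)} = -1 + 2 N^{2}$ ($z{\left(N \right)} = \left(N^{2} + N N\right) - 1 = \left(N^{2} + N^{2}\right) - 1 = 2 N^{2} - 1 = -1 + 2 N^{2}$)
$z{\left(M{\left(-1,-4 \right)} \right)} H{\left(\left(-4\right) 1 \right)} = \left(-1 + 2 \left(-1\right)^{2}\right) \left(-6\right) = \left(-1 + 2 \cdot 1\right) \left(-6\right) = \left(-1 + 2\right) \left(-6\right) = 1 \left(-6\right) = -6$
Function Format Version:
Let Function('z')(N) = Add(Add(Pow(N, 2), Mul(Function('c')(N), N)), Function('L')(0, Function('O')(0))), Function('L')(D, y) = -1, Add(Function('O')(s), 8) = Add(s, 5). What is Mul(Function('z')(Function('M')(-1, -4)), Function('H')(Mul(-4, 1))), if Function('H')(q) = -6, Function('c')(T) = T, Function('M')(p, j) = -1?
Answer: -6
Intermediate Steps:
Function('O')(s) = Add(-3, s) (Function('O')(s) = Add(-8, Add(s, 5)) = Add(-8, Add(5, s)) = Add(-3, s))
Function('z')(N) = Add(-1, Mul(2, Pow(N, 2))) (Function('z')(N) = Add(Add(Pow(N, 2), Mul(N, N)), -1) = Add(Add(Pow(N, 2), Pow(N, 2)), -1) = Add(Mul(2, Pow(N, 2)), -1) = Add(-1, Mul(2, Pow(N, 2))))
Mul(Function('z')(Function('M')(-1, -4)), Function('H')(Mul(-4, 1))) = Mul(Add(-1, Mul(2, Pow(-1, 2))), -6) = Mul(Add(-1, Mul(2, 1)), -6) = Mul(Add(-1, 2), -6) = Mul(1, -6) = -6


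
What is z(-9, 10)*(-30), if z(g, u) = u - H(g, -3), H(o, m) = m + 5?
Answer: -240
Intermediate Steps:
H(o, m) = 5 + m
z(g, u) = -2 + u (z(g, u) = u - (5 - 3) = u - 1*2 = u - 2 = -2 + u)
z(-9, 10)*(-30) = (-2 + 10)*(-30) = 8*(-30) = -240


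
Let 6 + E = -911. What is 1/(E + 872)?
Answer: -1/45 ≈ -0.022222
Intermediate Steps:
E = -917 (E = -6 - 911 = -917)
1/(E + 872) = 1/(-917 + 872) = 1/(-45) = -1/45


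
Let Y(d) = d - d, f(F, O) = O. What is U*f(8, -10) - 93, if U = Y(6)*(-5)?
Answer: -93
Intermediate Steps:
Y(d) = 0
U = 0 (U = 0*(-5) = 0)
U*f(8, -10) - 93 = 0*(-10) - 93 = 0 - 93 = -93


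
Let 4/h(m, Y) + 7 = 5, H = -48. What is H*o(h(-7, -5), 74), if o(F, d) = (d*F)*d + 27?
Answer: 524400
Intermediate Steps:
h(m, Y) = -2 (h(m, Y) = 4/(-7 + 5) = 4/(-2) = 4*(-½) = -2)
o(F, d) = 27 + F*d² (o(F, d) = (F*d)*d + 27 = F*d² + 27 = 27 + F*d²)
H*o(h(-7, -5), 74) = -48*(27 - 2*74²) = -48*(27 - 2*5476) = -48*(27 - 10952) = -48*(-10925) = 524400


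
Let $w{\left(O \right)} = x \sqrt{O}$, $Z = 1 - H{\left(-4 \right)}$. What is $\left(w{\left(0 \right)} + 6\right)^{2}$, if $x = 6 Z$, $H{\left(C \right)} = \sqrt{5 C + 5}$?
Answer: $36$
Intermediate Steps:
$H{\left(C \right)} = \sqrt{5 + 5 C}$
$Z = 1 - i \sqrt{15}$ ($Z = 1 - \sqrt{5 + 5 \left(-4\right)} = 1 - \sqrt{5 - 20} = 1 - \sqrt{-15} = 1 - i \sqrt{15} \approx 1.0 - 3.873 i$)
$x = 6 - 6 i \sqrt{15}$ ($x = 6 \left(1 - i \sqrt{15}\right) = 6 - 6 i \sqrt{15} \approx 6.0 - 23.238 i$)
$w{\left(O \right)} = \sqrt{O} \left(6 - 6 i \sqrt{15}\right)$ ($w{\left(O \right)} = \left(6 - 6 i \sqrt{15}\right) \sqrt{O} = \sqrt{O} \left(6 - 6 i \sqrt{15}\right)$)
$\left(w{\left(0 \right)} + 6\right)^{2} = \left(6 \sqrt{0} \left(1 - i \sqrt{15}\right) + 6\right)^{2} = \left(6 \cdot 0 \left(1 - i \sqrt{15}\right) + 6\right)^{2} = \left(0 + 6\right)^{2} = 6^{2} = 36$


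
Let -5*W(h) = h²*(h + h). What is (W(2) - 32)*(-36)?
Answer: 6336/5 ≈ 1267.2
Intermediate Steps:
W(h) = -2*h³/5 (W(h) = -h²*(h + h)/5 = -h²*2*h/5 = -2*h³/5)
(W(2) - 32)*(-36) = (-⅖*2³ - 32)*(-36) = (-⅖*8 - 32)*(-36) = (-16/5 - 32)*(-36) = -176/5*(-36) = 6336/5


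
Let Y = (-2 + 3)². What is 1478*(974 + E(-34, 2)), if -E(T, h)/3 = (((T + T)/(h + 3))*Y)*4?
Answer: 8403908/5 ≈ 1.6808e+6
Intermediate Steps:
Y = 1 (Y = 1² = 1)
E(T, h) = -24*T/(3 + h) (E(T, h) = -3*((T + T)/(h + 3))*1*4 = -3*((2*T)/(3 + h))*1*4 = -3*(2*T/(3 + h))*1*4 = -3*2*T/(3 + h)*4 = -24*T/(3 + h))
1478*(974 + E(-34, 2)) = 1478*(974 - 24*(-34)/(3 + 2)) = 1478*(974 - 24*(-34)/5) = 1478*(974 - 24*(-34)*⅕) = 1478*(974 + 816/5) = 1478*(5686/5) = 8403908/5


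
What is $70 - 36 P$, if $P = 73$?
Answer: $-2558$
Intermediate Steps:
$70 - 36 P = 70 - 2628 = -2558$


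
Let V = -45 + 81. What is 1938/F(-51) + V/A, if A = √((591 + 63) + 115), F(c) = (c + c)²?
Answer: 19/102 + 36*√769/769 ≈ 1.4845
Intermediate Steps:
V = 36
F(c) = 4*c² (F(c) = (2*c)² = 4*c²)
A = √769 (A = √(654 + 115) = √769 ≈ 27.731)
1938/F(-51) + V/A = 1938/((4*(-51)²)) + 36/(√769) = 1938/((4*2601)) + 36*(√769/769) = 1938/10404 + 36*√769/769 = 1938*(1/10404) + 36*√769/769 = 19/102 + 36*√769/769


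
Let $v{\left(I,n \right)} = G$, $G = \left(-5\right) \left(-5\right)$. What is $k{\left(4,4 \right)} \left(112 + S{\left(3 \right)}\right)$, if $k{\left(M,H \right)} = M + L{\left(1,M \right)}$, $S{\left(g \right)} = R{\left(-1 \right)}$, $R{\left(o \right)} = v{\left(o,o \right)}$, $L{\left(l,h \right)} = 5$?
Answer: $1233$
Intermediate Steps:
$G = 25$
$v{\left(I,n \right)} = 25$
$R{\left(o \right)} = 25$
$S{\left(g \right)} = 25$
$k{\left(M,H \right)} = 5 + M$ ($k{\left(M,H \right)} = M + 5 = 5 + M$)
$k{\left(4,4 \right)} \left(112 + S{\left(3 \right)}\right) = \left(5 + 4\right) \left(112 + 25\right) = 9 \cdot 137 = 1233$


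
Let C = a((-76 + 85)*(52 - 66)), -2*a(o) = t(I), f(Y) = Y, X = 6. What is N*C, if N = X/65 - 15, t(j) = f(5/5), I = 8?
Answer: 969/130 ≈ 7.4538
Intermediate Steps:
t(j) = 1 (t(j) = 5/5 = 5*(1/5) = 1)
a(o) = -1/2 (a(o) = -1/2*1 = -1/2)
C = -1/2 ≈ -0.50000
N = -969/65 (N = 6/65 - 15 = -969/65 ≈ -14.908)
N*C = -969/65*(-1/2) = 969/130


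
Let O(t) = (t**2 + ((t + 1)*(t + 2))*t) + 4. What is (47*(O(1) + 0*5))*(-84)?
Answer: -43428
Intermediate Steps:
O(t) = 4 + t**2 + t*(1 + t)*(2 + t) (O(t) = (t**2 + ((1 + t)*(2 + t))*t) + 4 = (t**2 + t*(1 + t)*(2 + t)) + 4 = 4 + t**2 + t*(1 + t)*(2 + t))
(47*(O(1) + 0*5))*(-84) = (47*((4 + 1**3 + 2*1 + 4*1**2) + 0*5))*(-84) = (47*((4 + 1 + 2 + 4*1) + 0))*(-84) = (47*((4 + 1 + 2 + 4) + 0))*(-84) = (47*(11 + 0))*(-84) = (47*11)*(-84) = 517*(-84) = -43428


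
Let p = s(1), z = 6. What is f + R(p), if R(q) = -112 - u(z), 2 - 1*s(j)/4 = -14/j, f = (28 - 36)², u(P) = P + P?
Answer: -60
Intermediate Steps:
u(P) = 2*P
f = 64 (f = (-8)² = 64)
s(j) = 8 + 56/j (s(j) = 8 - (-56)/j = 8 + 56/j)
p = 64 (p = 8 + 56/1 = 8 + 56*1 = 8 + 56 = 64)
R(q) = -124 (R(q) = -112 - 2*6 = -112 - 1*12 = -112 - 12 = -124)
f + R(p) = 64 - 124 = -60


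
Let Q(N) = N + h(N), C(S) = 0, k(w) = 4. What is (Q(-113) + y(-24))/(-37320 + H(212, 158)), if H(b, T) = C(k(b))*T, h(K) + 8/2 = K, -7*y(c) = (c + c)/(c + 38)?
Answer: 5623/914340 ≈ 0.0061498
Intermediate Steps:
y(c) = -2*c/(7*(38 + c)) (y(c) = -(c + c)/(7*(c + 38)) = -2*c/(7*(38 + c)))
h(K) = -4 + K
H(b, T) = 0 (H(b, T) = 0*T = 0)
Q(N) = -4 + 2*N (Q(N) = N + (-4 + N) = -4 + 2*N)
(Q(-113) + y(-24))/(-37320 + H(212, 158)) = ((-4 + 2*(-113)) - 2*(-24)/(266 + 7*(-24)))/(-37320 + 0) = ((-4 - 226) - 2*(-24)/(266 - 168))/(-37320) = (-230 - 2*(-24)/98)*(-1/37320) = (-230 - 2*(-24)*1/98)*(-1/37320) = (-230 + 24/49)*(-1/37320) = -11246/49*(-1/37320) = 5623/914340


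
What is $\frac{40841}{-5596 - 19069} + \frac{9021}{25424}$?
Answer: $- \frac{815838619}{627082960} \approx -1.301$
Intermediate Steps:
$\frac{40841}{-5596 - 19069} + \frac{9021}{25424} = \frac{40841}{-5596 - 19069} + 9021 \cdot \frac{1}{25424} = \frac{40841}{-24665} + \frac{9021}{25424} = 40841 \left(- \frac{1}{24665}\right) + \frac{9021}{25424} = - \frac{40841}{24665} + \frac{9021}{25424} = - \frac{815838619}{627082960}$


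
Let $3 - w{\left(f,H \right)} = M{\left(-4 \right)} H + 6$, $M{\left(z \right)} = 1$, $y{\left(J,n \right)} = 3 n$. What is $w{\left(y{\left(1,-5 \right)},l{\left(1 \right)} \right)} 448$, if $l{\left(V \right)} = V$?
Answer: $-1792$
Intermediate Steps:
$w{\left(f,H \right)} = -3 - H$ ($w{\left(f,H \right)} = 3 - \left(1 H + 6\right) = 3 - \left(H + 6\right) = 3 - \left(6 + H\right) = -3 - H$)
$w{\left(y{\left(1,-5 \right)},l{\left(1 \right)} \right)} 448 = \left(-3 - 1\right) 448 = \left(-4\right) 448 = -1792$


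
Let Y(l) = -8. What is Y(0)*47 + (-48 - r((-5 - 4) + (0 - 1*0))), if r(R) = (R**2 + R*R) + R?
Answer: -577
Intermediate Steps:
r(R) = R + 2*R**2 (r(R) = (R**2 + R**2) + R = 2*R**2 + R = R + 2*R**2)
Y(0)*47 + (-48 - r((-5 - 4) + (0 - 1*0))) = -8*47 + (-48 - ((-5 - 4) + (0 - 1*0))*(1 + 2*((-5 - 4) + (0 - 1*0)))) = -376 + (-48 - (-9 + (0 + 0))*(1 + 2*(-9 + (0 + 0)))) = -376 + (-48 - (-9 + 0)*(1 + 2*(-9 + 0))) = -376 + (-48 - (-9)*(1 + 2*(-9))) = -376 + (-48 - (-9)*(1 - 18)) = -376 + (-48 - (-9)*(-17)) = -376 + (-48 - 1*153) = -376 + (-48 - 153) = -376 - 201 = -577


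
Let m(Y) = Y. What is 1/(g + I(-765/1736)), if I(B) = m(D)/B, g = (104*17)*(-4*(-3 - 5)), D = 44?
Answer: 765/43204256 ≈ 1.7707e-5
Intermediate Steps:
g = 56576 (g = 1768*(-4*(-8)) = 1768*32 = 56576)
I(B) = 44/B
1/(g + I(-765/1736)) = 1/(56576 + 44/((-765/1736))) = 1/(56576 + 44/((-765*1/1736))) = 1/(56576 + 44/(-765/1736)) = 1/(56576 + 44*(-1736/765)) = 1/(56576 - 76384/765) = 1/(43204256/765) = 765/43204256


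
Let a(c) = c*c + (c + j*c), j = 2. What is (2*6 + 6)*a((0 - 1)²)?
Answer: 72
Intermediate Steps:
a(c) = c² + 3*c (a(c) = c*c + (c + 2*c) = c² + 3*c)
(2*6 + 6)*a((0 - 1)²) = (2*6 + 6)*((0 - 1)²*(3 + (0 - 1)²)) = (12 + 6)*((-1)²*(3 + (-1)²)) = 18*(1*(3 + 1)) = 18*(1*4) = 18*4 = 72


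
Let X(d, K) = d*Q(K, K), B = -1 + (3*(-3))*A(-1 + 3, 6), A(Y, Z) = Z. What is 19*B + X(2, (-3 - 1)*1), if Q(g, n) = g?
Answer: -1053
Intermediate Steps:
B = -55 (B = -1 + (3*(-3))*6 = -1 - 9*6 = -1 - 54 = -55)
X(d, K) = K*d (X(d, K) = d*K = K*d)
19*B + X(2, (-3 - 1)*1) = 19*(-55) + ((-3 - 1)*1)*2 = -1045 - 4*1*2 = -1045 - 4*2 = -1045 - 8 = -1053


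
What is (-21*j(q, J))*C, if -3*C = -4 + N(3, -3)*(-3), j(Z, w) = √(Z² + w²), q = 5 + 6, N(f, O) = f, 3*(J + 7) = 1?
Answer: -91*√1489/3 ≈ -1170.5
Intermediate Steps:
J = -20/3 (J = -7 + (⅓)*1 = -7 + ⅓ = -20/3 ≈ -6.6667)
q = 11
C = 13/3 (C = -(-4 + 3*(-3))/3 = -(-4 - 9)/3 = -⅓*(-13) = 13/3 ≈ 4.3333)
(-21*j(q, J))*C = -21*√(11² + (-20/3)²)*(13/3) = -21*√(121 + 400/9)*(13/3) = -7*√1489*(13/3) = -91*√1489/3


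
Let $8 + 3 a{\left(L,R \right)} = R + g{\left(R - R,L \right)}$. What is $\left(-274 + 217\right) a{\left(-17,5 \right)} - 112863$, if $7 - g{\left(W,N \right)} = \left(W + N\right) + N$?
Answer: $-113585$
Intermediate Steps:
$g{\left(W,N \right)} = 7 - W - 2 N$ ($g{\left(W,N \right)} = 7 - \left(\left(W + N\right) + N\right) = 7 - \left(\left(N + W\right) + N\right) = 7 - \left(W + 2 N\right) = 7 - W - 2 N$)
$a{\left(L,R \right)} = - \frac{1}{3} - \frac{2 L}{3} + \frac{R}{3}$ ($a{\left(L,R \right)} = - \frac{8}{3} + \frac{R - \left(-7 + 2 L\right)}{3} = - \frac{8}{3} + \frac{7 + R - 2 L}{3} = - \frac{8}{3} + \left(\frac{7}{3} - \frac{2 L}{3} + \frac{R}{3}\right) = - \frac{1}{3} - \frac{2 L}{3} + \frac{R}{3}$)
$\left(-274 + 217\right) a{\left(-17,5 \right)} - 112863 = \left(-274 + 217\right) \left(- \frac{1}{3} - - \frac{34}{3} + \frac{1}{3} \cdot 5\right) - 112863 = - 57 \left(- \frac{1}{3} + \frac{34}{3} + \frac{5}{3}\right) - 112863 = \left(-57\right) \frac{38}{3} - 112863 = -722 - 112863 = -113585$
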